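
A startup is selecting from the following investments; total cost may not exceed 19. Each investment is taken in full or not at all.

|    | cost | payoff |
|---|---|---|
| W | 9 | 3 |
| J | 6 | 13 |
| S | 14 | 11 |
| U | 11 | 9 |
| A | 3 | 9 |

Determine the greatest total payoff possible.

Allowing fractional choices, the relaxed optimum would be about 30.2, but investments are indivisible.
W + J + A: cost 9 + 6 + 3 = 18 ≤ 19, payoff 3 + 13 + 9 = 25.
J + U: cost 6 + 11 = 17 ≤ 19, payoff 13 + 9 = 22.
J + A: cost 6 + 3 = 9 ≤ 19, payoff 13 + 9 = 22.
Best is W, J, and A with total payoff 25.

25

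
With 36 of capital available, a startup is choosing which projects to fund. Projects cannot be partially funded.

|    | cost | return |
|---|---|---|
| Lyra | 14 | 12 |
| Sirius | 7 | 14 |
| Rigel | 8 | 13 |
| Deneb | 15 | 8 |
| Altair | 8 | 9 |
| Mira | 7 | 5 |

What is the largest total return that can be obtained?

This is an integer program with binary decision variables.
Allowing fractional choices, the relaxed optimum would be about 47.1, but projects are indivisible.
Lyra + Sirius + Altair + Mira: cost 14 + 7 + 8 + 7 = 36 ≤ 36, return 12 + 14 + 9 + 5 = 40.
Sirius + Rigel + Altair + Mira: cost 7 + 8 + 8 + 7 = 30 ≤ 36, return 14 + 13 + 9 + 5 = 41.
Lyra + Sirius + Rigel + Mira: cost 14 + 7 + 8 + 7 = 36 ≤ 36, return 12 + 14 + 13 + 5 = 44.
Best is Lyra, Sirius, Rigel, and Mira with total return 44.

44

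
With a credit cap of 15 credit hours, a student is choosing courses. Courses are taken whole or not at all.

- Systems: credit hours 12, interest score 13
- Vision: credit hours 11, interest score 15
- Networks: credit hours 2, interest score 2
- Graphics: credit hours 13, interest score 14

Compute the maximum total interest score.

17

Allowing fractional choices, the relaxed optimum would be about 19.3, but courses are indivisible.
Vision + Networks: credit hours 11 + 2 = 13 ≤ 15, interest score 15 + 2 = 17.
Vision: credit hours 11 ≤ 15, interest score 15.
Networks + Graphics: credit hours 2 + 13 = 15 ≤ 15, interest score 2 + 14 = 16.
Best is Vision and Networks with total interest score 17.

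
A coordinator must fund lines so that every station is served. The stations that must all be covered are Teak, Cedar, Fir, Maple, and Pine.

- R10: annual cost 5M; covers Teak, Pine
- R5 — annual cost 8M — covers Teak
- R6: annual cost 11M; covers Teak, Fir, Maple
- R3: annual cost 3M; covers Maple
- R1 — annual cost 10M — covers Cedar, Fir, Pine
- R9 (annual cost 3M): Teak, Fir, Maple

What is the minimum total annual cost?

This is a weighted set-cover instance.
Choose R1 and R9: together they cover Teak, Cedar, Fir, Maple, Pine — every station.
Total annual cost: 10 + 3 = 13.

13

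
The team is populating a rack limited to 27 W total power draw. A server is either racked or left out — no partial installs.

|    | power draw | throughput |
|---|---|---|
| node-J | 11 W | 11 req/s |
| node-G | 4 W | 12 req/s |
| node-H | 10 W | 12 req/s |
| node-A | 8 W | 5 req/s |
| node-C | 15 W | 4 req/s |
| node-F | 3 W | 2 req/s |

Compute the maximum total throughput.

35

Take node-J, node-G, and node-H: power draw 11 + 4 + 10 = 25 ≤ 27, throughput 11 + 12 + 12 = 35.
No other feasible combination does better.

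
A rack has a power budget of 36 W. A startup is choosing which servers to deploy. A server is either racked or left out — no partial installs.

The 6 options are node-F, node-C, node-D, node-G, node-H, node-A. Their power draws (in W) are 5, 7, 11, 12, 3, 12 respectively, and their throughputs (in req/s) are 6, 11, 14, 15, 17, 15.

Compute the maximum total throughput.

58

Take node-C, node-G, node-H, and node-A: power draw 7 + 12 + 3 + 12 = 34 ≤ 36, throughput 11 + 15 + 17 + 15 = 58.
No other feasible combination does better.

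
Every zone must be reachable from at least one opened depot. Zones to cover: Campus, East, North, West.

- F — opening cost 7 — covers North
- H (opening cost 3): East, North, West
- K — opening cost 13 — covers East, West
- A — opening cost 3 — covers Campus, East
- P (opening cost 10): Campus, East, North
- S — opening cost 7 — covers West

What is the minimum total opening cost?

6

Choose H and A: together they cover Campus, East, North, West — every zone.
Total opening cost: 3 + 3 = 6.
No cover costs less than 6.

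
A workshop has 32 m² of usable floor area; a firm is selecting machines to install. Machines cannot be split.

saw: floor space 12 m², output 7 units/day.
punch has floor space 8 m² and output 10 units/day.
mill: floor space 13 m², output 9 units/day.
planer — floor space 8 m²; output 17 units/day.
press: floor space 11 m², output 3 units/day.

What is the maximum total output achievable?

Allowing fractional choices, the relaxed optimum would be about 37.8, but machines are indivisible.
punch + planer + press: floor space 8 + 8 + 11 = 27 ≤ 32, output 10 + 17 + 3 = 30.
punch + mill + planer: floor space 8 + 13 + 8 = 29 ≤ 32, output 10 + 9 + 17 = 36.
saw + punch + planer: floor space 12 + 8 + 8 = 28 ≤ 32, output 7 + 10 + 17 = 34.
Best is punch, mill, and planer with total output 36.

36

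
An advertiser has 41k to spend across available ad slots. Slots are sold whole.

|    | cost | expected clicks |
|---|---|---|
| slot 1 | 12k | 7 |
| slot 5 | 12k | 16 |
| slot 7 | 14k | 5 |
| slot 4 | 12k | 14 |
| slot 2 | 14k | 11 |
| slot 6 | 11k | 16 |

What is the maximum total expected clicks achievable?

This is an integer program with binary decision variables.
Take slot 5, slot 4, and slot 6: cost 12 + 12 + 11 = 35 ≤ 41, expected clicks 16 + 14 + 16 = 46.
No other feasible combination does better.

46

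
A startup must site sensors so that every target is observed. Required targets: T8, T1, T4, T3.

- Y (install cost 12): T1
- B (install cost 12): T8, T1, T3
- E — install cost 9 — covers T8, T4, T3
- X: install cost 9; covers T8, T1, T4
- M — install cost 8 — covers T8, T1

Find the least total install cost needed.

Choose E and M: together they cover T8, T1, T4, T3 — every target.
Total install cost: 9 + 8 = 17.

17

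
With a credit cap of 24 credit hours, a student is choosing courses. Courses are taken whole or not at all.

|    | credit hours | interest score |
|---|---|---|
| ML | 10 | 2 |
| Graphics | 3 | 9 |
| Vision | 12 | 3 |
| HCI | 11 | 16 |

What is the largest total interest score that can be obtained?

27

Take ML, Graphics, and HCI: credit hours 10 + 3 + 11 = 24 ≤ 24, interest score 2 + 9 + 16 = 27.
No other feasible combination does better.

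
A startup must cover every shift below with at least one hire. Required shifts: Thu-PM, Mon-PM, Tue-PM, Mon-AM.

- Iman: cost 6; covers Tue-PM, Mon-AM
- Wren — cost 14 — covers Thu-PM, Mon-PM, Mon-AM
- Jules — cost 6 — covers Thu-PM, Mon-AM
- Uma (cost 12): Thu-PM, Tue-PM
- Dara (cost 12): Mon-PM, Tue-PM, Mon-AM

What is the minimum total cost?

18

The greedy cost-per-new-shift heuristic would pick Iman, Jules, and Dara for 24, but a cheaper cover exists.
Choose Jules and Dara: together they cover Thu-PM, Mon-PM, Tue-PM, Mon-AM — every shift.
Total cost: 6 + 12 = 18.
No cover costs less than 18.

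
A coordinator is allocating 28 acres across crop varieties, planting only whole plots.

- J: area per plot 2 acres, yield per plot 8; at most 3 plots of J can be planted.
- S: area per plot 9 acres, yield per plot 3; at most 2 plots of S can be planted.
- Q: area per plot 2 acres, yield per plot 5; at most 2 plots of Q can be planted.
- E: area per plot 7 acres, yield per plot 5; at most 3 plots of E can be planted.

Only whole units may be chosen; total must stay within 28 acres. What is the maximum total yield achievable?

This is a bounded integer knapsack.
J has the best ratio (8/2); taking only J gives at most 3×8 = 24 (stopped by the supply cap of 3).
Mixing does better — 3×J, 2×Q, and 2×E: area 24 ≤ 28, yield 3·8 + 2·5 + 2·5 = 44.

44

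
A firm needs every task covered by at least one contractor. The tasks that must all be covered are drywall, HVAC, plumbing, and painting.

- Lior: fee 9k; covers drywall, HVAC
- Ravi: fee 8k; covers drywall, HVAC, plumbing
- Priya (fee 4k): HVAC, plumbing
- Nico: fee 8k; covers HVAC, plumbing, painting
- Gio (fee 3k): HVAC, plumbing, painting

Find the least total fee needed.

11

Choose Ravi and Gio: together they cover drywall, HVAC, plumbing, painting — every task.
Total fee: 8 + 3 = 11.
No cover costs less than 11.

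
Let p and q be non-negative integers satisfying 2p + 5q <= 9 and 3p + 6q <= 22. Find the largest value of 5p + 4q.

20

The continuous relaxation peaks at (4.5, 0) with value 22.50; rounding to a feasible lattice point costs some objective.
(p,q)=(4,0): 2·4+5·0=8≤9, 3·4+6·0=12≤22, objective 20.
(p,q)=(3,0): 2·3+5·0=6≤9, 3·3+6·0=9≤22, objective 15.
The best lattice point is (4,0), giving 20.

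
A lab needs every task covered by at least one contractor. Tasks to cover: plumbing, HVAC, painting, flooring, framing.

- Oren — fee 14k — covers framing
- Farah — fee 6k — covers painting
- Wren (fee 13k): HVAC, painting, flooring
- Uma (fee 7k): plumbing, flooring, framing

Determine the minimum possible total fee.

The greedy cost-per-new-task heuristic would pick Uma, Farah, and Wren for 26, but a cheaper cover exists.
Choose Wren and Uma: together they cover plumbing, HVAC, painting, flooring, framing — every task.
Total fee: 13 + 7 = 20.
No cover costs less than 20.

20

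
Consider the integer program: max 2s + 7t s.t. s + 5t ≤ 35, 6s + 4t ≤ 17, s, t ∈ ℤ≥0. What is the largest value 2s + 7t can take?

28

(s,t)=(0,4) is feasible, giving 28.
(s,t)=(0,3) is feasible, giving 21.
Maximum is 28 at (s,t)=(0,4).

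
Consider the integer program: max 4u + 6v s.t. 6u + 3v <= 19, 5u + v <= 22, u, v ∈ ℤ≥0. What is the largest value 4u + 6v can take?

36

(u,v)=(0,6) is feasible, giving 36.
(u,v)=(0,5) is feasible, giving 30.
The best lattice point is (0,6), giving 36.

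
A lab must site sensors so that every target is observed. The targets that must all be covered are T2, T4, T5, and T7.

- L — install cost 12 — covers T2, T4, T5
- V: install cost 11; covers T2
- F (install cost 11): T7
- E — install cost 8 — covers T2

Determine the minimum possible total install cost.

23

Choose L and F: together they cover T2, T4, T5, T7 — every target.
Total install cost: 12 + 11 = 23.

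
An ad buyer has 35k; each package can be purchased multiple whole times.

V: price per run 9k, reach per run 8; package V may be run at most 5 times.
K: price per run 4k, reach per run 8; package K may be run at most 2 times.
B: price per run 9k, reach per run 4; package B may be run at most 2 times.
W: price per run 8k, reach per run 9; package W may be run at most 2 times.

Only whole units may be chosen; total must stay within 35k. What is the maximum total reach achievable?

42

K has the best ratio (8/4); taking only K gives at most 2×8 = 16 (stopped by the supply cap of 2).
Mixing does better — 1×V, 2×K, and 2×W: price 33 ≤ 35, reach 1·8 + 2·8 + 2·9 = 42.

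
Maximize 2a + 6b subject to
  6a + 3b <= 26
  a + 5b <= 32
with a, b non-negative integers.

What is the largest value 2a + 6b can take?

38

(a,b)=(1,6) is feasible, giving 38.
(a,b)=(0,6) is feasible, giving 36.
(a,b)=(1,5) is feasible, giving 32.
The best lattice point is (1,6), giving 38.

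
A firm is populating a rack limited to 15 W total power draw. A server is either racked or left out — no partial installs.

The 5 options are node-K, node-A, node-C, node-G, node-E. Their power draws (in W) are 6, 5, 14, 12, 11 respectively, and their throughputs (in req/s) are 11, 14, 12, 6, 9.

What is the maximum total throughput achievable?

25

This is an integer program with binary decision variables.
Take node-K and node-A: power draw 6 + 5 = 11 ≤ 15, throughput 11 + 14 = 25.
No other feasible combination does better.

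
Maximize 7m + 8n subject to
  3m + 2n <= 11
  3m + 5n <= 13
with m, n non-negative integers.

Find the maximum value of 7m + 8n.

Relaxing integrality, the LP optimum is 27.89 at (m,n) = (3.22, 0.667), which is not an integer point.
(m,n)=(1,2): 3·1+2·2=7≤11, 3·1+5·2=13≤13, objective 23.
(m,n)=(2,1): 3·2+2·1=8≤11, 3·2+5·1=11≤13, objective 22.
(m,n)=(3,0): 3·3+2·0=9≤11, 3·3+5·0=9≤13, objective 21.
Maximum is 23 at (m,n)=(1,2).

23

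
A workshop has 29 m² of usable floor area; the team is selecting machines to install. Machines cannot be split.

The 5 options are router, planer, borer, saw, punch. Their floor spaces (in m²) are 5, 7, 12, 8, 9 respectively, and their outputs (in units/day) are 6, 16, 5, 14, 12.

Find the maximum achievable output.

Take router, planer, saw, and punch: floor space 5 + 7 + 8 + 9 = 29 ≤ 29, output 6 + 16 + 14 + 12 = 48.
No other feasible combination does better.

48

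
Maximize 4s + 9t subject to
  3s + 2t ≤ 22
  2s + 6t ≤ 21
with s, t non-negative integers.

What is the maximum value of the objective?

34

(s,t)=(4,2): 3·4+2·2=16≤22, 2·4+6·2=20≤21, objective 34.
(s,t)=(6,1): 3·6+2·1=20≤22, 2·6+6·1=18≤21, objective 33.
(s,t)=(3,2): 3·3+2·2=13≤22, 2·3+6·2=18≤21, objective 30.
No feasible integer point exceeds 34.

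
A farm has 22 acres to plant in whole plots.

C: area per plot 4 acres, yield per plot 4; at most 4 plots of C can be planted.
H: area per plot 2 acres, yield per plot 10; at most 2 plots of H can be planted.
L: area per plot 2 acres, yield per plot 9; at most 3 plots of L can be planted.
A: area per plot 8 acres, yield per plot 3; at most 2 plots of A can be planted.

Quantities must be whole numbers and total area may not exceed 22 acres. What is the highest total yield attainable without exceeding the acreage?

59

H has the best ratio (10/2); taking only H gives at most 2×10 = 20 (stopped by the supply cap of 2).
Mixing does better — 3×C, 2×H, and 3×L: area 22 ≤ 22, yield 3·4 + 2·10 + 3·9 = 59.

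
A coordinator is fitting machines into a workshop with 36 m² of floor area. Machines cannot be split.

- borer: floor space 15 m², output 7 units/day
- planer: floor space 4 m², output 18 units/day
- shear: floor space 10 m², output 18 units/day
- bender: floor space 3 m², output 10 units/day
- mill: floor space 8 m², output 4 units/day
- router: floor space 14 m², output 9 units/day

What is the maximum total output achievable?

planer + shear + bender + router: floor space 4 + 10 + 3 + 14 = 31 ≤ 36, output 18 + 18 + 10 + 9 = 55.
borer + planer + shear + bender: floor space 15 + 4 + 10 + 3 = 32 ≤ 36, output 7 + 18 + 18 + 10 = 53.
planer + shear + bender + mill: floor space 4 + 10 + 3 + 8 = 25 ≤ 36, output 18 + 18 + 10 + 4 = 50.
Best is planer, shear, bender, and router with total output 55.

55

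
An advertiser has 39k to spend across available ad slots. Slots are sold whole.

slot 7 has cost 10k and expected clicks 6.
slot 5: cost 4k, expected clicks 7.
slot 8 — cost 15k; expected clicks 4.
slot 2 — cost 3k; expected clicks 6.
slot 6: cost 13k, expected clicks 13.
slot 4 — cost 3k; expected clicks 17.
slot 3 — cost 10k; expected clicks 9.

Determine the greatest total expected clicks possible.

52

Allowing fractional choices, the relaxed optimum would be about 55.6, but ad slots are indivisible.
slot 7 + slot 2 + slot 6 + slot 4 + slot 3: cost 10 + 3 + 13 + 3 + 10 = 39 ≤ 39, expected clicks 6 + 6 + 13 + 17 + 9 = 51.
slot 5 + slot 2 + slot 6 + slot 4 + slot 3: cost 4 + 3 + 13 + 3 + 10 = 33 ≤ 39, expected clicks 7 + 6 + 13 + 17 + 9 = 52.
Best is slot 5, slot 2, slot 6, slot 4, and slot 3 with total expected clicks 52.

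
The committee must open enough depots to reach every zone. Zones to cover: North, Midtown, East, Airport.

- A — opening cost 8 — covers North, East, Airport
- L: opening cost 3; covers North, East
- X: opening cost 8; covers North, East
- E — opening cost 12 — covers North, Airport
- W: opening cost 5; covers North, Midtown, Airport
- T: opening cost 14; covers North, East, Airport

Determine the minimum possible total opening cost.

8

Choose L and W: together they cover North, Midtown, East, Airport — every zone.
Total opening cost: 3 + 5 = 8.
No cover costs less than 8.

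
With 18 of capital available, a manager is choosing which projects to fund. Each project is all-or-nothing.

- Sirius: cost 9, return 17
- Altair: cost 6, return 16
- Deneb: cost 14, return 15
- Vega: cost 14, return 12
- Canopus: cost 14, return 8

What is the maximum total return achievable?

Take Sirius and Altair: cost 9 + 6 = 15 ≤ 18, return 17 + 16 = 33.
No other feasible combination does better.

33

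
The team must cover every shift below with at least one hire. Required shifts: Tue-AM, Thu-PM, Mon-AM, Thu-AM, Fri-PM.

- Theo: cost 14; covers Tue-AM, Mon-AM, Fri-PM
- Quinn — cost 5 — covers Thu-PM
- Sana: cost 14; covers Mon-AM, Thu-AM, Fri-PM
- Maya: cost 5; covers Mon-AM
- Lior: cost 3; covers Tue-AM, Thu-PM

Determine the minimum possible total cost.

17

Choose Sana and Lior: together they cover Tue-AM, Thu-PM, Mon-AM, Thu-AM, Fri-PM — every shift.
Total cost: 14 + 3 = 17.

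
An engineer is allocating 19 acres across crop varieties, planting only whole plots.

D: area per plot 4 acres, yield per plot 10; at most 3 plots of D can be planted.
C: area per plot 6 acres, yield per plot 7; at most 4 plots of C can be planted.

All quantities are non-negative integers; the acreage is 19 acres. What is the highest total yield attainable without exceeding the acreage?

37

D has the best ratio (10/4); taking only D gives at most 3×10 = 30 (stopped by the supply cap of 3).
Mixing does better — 3×D and 1×C: area 18 ≤ 19, yield 3·10 + 1·7 = 37.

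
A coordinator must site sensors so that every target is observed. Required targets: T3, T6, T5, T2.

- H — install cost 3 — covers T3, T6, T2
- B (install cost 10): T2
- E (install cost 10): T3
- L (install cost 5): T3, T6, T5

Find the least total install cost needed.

Choose H and L: together they cover T3, T6, T5, T2 — every target.
Total install cost: 3 + 5 = 8.

8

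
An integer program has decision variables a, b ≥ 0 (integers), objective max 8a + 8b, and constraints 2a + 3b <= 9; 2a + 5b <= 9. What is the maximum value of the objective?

32

(a,b)=(4,0): 2·4+3·0=8≤9, 2·4+5·0=8≤9, objective 32.
(a,b)=(3,0): 2·3+3·0=6≤9, 2·3+5·0=6≤9, objective 24.
No feasible integer point exceeds 32.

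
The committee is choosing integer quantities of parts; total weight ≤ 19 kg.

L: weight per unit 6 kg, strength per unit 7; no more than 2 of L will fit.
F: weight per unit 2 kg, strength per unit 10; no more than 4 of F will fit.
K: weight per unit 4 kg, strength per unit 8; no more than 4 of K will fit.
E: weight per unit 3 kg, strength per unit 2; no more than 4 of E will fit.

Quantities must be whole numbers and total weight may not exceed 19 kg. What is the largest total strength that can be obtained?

Take 4×F, 2×K, and 1×E: weight 19 ≤ 19, strength 4·10 + 2·8 + 1·2 = 58.
F has the best ratio (10/2) and is taken to its limit of 4; remaining capacity is filled optimally with the others.

58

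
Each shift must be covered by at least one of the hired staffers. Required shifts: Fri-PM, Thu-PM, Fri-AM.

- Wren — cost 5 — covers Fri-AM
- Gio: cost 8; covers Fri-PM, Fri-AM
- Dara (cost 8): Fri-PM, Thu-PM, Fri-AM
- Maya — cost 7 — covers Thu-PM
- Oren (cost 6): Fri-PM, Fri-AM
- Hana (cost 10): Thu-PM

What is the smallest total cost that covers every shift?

8

This is an integer covering problem.
Dara alone covers Fri-PM, Thu-PM, Fri-AM — every shift.
Total cost: 8.
No cover costs less than 8.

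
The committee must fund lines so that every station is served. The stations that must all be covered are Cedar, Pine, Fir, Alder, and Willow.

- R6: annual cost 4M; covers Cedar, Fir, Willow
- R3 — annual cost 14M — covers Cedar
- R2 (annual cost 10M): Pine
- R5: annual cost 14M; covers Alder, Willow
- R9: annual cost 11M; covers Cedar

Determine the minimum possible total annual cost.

28

This is an integer covering problem.
Choose R6, R2, and R5: together they cover Cedar, Pine, Fir, Alder, Willow — every station.
Total annual cost: 4 + 10 + 14 = 28.
No cover costs less than 28.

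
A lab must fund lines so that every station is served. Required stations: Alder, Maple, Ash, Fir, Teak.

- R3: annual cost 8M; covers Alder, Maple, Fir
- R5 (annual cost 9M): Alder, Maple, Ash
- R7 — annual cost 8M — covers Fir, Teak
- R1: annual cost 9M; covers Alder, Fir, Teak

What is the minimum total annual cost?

17

This is a weighted set-cover instance.
The greedy cost-per-new-station heuristic would pick R3, R7, and R5 for 25, but a cheaper cover exists.
Choose R5 and R7: together they cover Alder, Maple, Ash, Fir, Teak — every station.
Total annual cost: 9 + 8 = 17.
No cover costs less than 17.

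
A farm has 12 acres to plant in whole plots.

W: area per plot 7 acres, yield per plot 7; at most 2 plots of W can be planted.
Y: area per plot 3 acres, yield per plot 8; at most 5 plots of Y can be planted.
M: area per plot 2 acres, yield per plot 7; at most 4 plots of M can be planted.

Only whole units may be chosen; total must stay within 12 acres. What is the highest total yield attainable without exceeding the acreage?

37

M has the best ratio (7/2); taking only M gives at most 4×7 = 28 (stopped by the supply cap of 4).
Mixing does better — 2×Y and 3×M: area 12 ≤ 12, yield 2·8 + 3·7 = 37.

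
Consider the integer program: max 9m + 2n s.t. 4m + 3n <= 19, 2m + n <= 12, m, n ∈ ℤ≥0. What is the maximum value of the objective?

The continuous relaxation peaks at (4.75, 0) with value 42.75; rounding to a feasible lattice point costs some objective.
(m,n)=(4,1): 4·4+3·1=19≤19, 2·4+1·1=9≤12, objective 38.
(m,n)=(4,0): 4·4+3·0=16≤19, 2·4+1·0=8≤12, objective 36.
Maximum is 38 at (m,n)=(4,1).

38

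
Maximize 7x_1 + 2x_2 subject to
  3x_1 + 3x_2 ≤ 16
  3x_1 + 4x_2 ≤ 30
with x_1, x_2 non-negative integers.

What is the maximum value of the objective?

35

Relaxing integrality, the LP optimum is 37.33 at (x_1,x_2) = (5.33, 0), which is not an integer point.
(x_1,x_2)=(5,0): 3·5+3·0=15≤16, 3·5+4·0=15≤30, objective 35.
(x_1,x_2)=(4,1): 3·4+3·1=15≤16, 3·4+4·1=16≤30, objective 30.
(x_1,x_2)=(4,0): 3·4+3·0=12≤16, 3·4+4·0=12≤30, objective 28.
The best lattice point is (5,0), giving 35.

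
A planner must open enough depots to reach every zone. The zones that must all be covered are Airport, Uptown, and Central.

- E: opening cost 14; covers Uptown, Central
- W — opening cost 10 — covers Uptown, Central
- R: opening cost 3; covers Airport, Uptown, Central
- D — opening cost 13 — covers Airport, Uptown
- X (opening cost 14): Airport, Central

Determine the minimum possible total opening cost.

R alone covers Airport, Uptown, Central — every zone.
Total opening cost: 3.
No cover costs less than 3.

3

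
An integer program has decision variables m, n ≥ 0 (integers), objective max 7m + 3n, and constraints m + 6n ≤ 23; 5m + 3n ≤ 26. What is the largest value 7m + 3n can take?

(m,n)=(5,0) is feasible, giving 35.
(m,n)=(4,1) is feasible, giving 31.
No feasible integer point exceeds 35.

35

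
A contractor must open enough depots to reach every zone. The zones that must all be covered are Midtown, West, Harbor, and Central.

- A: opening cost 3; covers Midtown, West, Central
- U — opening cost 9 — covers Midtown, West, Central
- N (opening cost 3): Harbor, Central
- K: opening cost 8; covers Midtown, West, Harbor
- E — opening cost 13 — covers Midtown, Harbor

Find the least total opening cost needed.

Choose A and N: together they cover Midtown, West, Harbor, Central — every zone.
Total opening cost: 3 + 3 = 6.
No cover costs less than 6.

6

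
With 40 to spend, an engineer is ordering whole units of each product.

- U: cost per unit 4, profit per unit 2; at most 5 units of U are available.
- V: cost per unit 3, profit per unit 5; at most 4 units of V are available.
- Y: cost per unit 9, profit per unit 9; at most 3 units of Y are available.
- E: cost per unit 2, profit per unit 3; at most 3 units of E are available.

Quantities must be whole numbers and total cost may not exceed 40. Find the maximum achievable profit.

49

This is a bounded integer knapsack.
V has the best ratio (5/3); taking only V gives at most 4×5 = 20 (stopped by the supply cap of 4).
Mixing does better — 1×U, 4×V, 2×Y, and 3×E: cost 40 ≤ 40, profit 1·2 + 4·5 + 2·9 + 3·3 = 49.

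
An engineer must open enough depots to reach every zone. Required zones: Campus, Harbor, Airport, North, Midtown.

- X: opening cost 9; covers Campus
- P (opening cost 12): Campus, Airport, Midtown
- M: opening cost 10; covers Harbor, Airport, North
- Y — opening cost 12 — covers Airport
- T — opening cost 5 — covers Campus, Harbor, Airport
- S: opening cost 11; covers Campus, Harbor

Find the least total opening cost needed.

The greedy cost-per-new-zone heuristic would pick T, M, and P for 27, but a cheaper cover exists.
Choose P and M: together they cover Campus, Harbor, Airport, North, Midtown — every zone.
Total opening cost: 12 + 10 = 22.
No cover costs less than 22.

22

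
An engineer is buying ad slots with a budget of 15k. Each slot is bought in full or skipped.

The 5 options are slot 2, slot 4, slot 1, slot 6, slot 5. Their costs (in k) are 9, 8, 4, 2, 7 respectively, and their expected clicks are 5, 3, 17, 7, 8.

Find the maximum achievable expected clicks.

This is a 0-1 knapsack instance.
Take slot 1, slot 6, and slot 5: cost 4 + 2 + 7 = 13 ≤ 15, expected clicks 17 + 7 + 8 = 32.
No other feasible combination does better.

32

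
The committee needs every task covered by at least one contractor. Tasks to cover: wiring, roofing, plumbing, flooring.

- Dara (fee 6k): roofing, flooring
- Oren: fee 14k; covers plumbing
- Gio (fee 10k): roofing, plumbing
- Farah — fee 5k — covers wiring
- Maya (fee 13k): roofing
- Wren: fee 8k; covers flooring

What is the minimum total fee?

This is an integer covering problem.
Choose Dara, Gio, and Farah: together they cover wiring, roofing, plumbing, flooring — every task.
Total fee: 6 + 10 + 5 = 21.
No cover costs less than 21.

21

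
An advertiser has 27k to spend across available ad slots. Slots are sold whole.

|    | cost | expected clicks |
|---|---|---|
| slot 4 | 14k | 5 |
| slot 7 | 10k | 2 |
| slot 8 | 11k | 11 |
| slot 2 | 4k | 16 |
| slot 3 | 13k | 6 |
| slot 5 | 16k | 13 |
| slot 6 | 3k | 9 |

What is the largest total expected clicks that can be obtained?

38

slot 2 + slot 5 + slot 6: cost 4 + 16 + 3 = 23 ≤ 27, expected clicks 16 + 13 + 9 = 38.
slot 8 + slot 2 + slot 6: cost 11 + 4 + 3 = 18 ≤ 27, expected clicks 11 + 16 + 9 = 36.
slot 2 + slot 3 + slot 6: cost 4 + 13 + 3 = 20 ≤ 27, expected clicks 16 + 6 + 9 = 31.
Best is slot 2, slot 5, and slot 6 with total expected clicks 38.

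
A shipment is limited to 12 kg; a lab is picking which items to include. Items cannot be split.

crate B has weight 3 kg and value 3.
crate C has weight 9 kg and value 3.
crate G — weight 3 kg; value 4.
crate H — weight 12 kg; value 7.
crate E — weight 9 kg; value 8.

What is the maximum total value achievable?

Allowing fractional choices, the relaxed optimum would be about 12.3, but items are indivisible.
crate G + crate E: weight 3 + 9 = 12 ≤ 12, value 4 + 8 = 12.
crate E: weight 9 ≤ 12, value 8.
crate B + crate E: weight 3 + 9 = 12 ≤ 12, value 3 + 8 = 11.
Best is crate G and crate E with total value 12.

12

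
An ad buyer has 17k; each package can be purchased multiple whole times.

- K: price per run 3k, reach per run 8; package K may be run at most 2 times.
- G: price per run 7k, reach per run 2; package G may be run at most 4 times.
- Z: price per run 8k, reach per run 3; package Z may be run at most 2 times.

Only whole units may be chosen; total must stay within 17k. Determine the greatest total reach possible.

K has the best ratio (8/3); taking only K gives at most 2×8 = 16 (stopped by the supply cap of 2).
Mixing does better — 2×K and 1×Z: price 14 ≤ 17, reach 2·8 + 1·3 = 19.

19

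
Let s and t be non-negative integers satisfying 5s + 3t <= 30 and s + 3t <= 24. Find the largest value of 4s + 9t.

Relaxing integrality, the LP optimum is 73.50 at (s,t) = (1.5, 7.5), which is not an integer point.
(s,t)=(0,8): 5·0+3·8=24≤30, 1·0+3·8=24≤24, objective 72.
(s,t)=(1,7): 5·1+3·7=26≤30, 1·1+3·7=22≤24, objective 67.
The best lattice point is (0,8), giving 72.

72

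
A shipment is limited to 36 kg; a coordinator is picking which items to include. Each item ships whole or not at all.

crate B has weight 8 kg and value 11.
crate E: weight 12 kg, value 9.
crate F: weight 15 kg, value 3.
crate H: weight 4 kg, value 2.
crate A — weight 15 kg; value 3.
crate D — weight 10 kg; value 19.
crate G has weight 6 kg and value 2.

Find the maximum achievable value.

41

Take crate B, crate E, crate H, and crate D: weight 8 + 12 + 4 + 10 = 34 ≤ 36, value 11 + 9 + 2 + 19 = 41.
No feasible combination exceeds this.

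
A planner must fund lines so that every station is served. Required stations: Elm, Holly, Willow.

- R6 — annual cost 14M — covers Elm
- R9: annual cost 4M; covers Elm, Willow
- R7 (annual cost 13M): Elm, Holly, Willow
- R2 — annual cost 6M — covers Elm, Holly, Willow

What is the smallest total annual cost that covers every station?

6

The greedy cost-per-new-station heuristic would pick R9 and R2 for 10, but a cheaper cover exists.
R2 alone covers Elm, Holly, Willow — every station.
Total annual cost: 6.
No cover costs less than 6.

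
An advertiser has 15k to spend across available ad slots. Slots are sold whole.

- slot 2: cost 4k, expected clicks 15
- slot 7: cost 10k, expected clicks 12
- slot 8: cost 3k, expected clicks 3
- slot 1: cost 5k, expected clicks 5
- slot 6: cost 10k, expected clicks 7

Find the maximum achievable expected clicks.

27

Take slot 2 and slot 7: cost 4 + 10 = 14 ≤ 15, expected clicks 15 + 12 = 27.
No other feasible combination does better.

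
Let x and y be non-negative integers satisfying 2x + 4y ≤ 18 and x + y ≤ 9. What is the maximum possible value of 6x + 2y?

(x,y)=(9,0): 2·9+4·0=18≤18, 1·9+1·0=9≤9, objective 54.
(x,y)=(8,0): 2·8+4·0=16≤18, 1·8+1·0=8≤9, objective 48.
Maximum is 54 at (x,y)=(9,0).

54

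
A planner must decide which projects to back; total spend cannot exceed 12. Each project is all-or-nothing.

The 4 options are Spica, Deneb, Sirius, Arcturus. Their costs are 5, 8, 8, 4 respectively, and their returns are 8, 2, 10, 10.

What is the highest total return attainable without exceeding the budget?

20

Spica + Arcturus: cost 5 + 4 = 9 ≤ 12, return 8 + 10 = 18.
Deneb + Arcturus: cost 8 + 4 = 12 ≤ 12, return 2 + 10 = 12.
Sirius + Arcturus: cost 8 + 4 = 12 ≤ 12, return 10 + 10 = 20.
Best is Sirius and Arcturus with total return 20.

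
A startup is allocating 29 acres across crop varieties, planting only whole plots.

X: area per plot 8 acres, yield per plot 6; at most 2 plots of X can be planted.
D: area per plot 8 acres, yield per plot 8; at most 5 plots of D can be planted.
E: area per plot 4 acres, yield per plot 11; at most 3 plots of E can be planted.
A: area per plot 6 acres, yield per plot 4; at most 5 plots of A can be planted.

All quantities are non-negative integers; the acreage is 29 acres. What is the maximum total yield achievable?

49

1×X, 1×D, and 3×E: area 28 ≤ 29, yield 1·6 + 1·8 + 3·11 = 47.
2×D and 3×E: area 28 ≤ 29, yield 2·8 + 3·11 = 49.
Best is 49.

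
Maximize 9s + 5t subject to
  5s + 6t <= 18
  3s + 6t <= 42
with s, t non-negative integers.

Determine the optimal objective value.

The continuous relaxation peaks at (3.6, 0) with value 32.40; rounding to a feasible lattice point costs some objective.
(s,t)=(3,0): 5·3+6·0=15≤18, 3·3+6·0=9≤42, objective 27.
(s,t)=(2,1): 5·2+6·1=16≤18, 3·2+6·1=12≤42, objective 23.
(s,t)=(2,0): 5·2+6·0=10≤18, 3·2+6·0=6≤42, objective 18.
Maximum is 27 at (s,t)=(3,0).

27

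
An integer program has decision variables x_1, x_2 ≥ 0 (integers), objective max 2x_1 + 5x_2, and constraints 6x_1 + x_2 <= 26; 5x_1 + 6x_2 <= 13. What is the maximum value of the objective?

10

(x_1,x_2)=(0,2) is feasible, giving 10.
(x_1,x_2)=(1,1) is feasible, giving 7.
(x_1,x_2)=(0,1) is feasible, giving 5.
No feasible integer point exceeds 10.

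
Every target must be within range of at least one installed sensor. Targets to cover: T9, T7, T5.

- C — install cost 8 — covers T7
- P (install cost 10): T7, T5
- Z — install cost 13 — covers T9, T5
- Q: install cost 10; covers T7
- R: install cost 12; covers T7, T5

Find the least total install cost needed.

This is an integer covering problem.
The greedy cost-per-new-target heuristic would pick P and Z for 23, but a cheaper cover exists.
Choose C and Z: together they cover T9, T7, T5 — every target.
Total install cost: 8 + 13 = 21.
No cover costs less than 21.

21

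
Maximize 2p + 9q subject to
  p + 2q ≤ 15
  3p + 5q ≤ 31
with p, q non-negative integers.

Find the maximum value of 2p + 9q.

54

The continuous relaxation peaks at (0, 6.2) with value 55.80; rounding to a feasible lattice point costs some objective.
(p,q)=(0,6): 1·0+2·6=12≤15, 3·0+5·6=30≤31, objective 54.
(p,q)=(1,5): 1·1+2·5=11≤15, 3·1+5·5=28≤31, objective 47.
(p,q)=(0,5): 1·0+2·5=10≤15, 3·0+5·5=25≤31, objective 45.
No feasible integer point exceeds 54.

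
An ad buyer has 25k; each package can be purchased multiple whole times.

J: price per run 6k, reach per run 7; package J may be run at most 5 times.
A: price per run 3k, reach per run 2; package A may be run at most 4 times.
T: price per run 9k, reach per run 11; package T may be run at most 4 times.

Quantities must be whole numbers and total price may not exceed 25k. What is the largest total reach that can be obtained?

29

This is a bounded integer knapsack.
Take 1×J and 2×T: price 24 ≤ 25, reach 1·7 + 2·11 = 29.
No other integer combination yields more.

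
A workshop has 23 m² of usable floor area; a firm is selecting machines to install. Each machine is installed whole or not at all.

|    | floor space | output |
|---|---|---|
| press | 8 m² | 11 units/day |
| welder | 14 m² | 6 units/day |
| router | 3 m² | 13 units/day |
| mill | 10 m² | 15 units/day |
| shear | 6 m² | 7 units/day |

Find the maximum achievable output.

39

Take press, router, and mill: floor space 8 + 3 + 10 = 21 ≤ 23, output 11 + 13 + 15 = 39.
No other feasible combination does better.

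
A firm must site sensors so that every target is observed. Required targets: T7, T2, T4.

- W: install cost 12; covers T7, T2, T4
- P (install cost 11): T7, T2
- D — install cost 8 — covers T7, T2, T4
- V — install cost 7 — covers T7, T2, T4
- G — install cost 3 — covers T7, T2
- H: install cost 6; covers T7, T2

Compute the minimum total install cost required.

7

The greedy cost-per-new-target heuristic would pick G and V for 10, but a cheaper cover exists.
V alone covers T7, T2, T4 — every target.
Total install cost: 7.
No cover costs less than 7.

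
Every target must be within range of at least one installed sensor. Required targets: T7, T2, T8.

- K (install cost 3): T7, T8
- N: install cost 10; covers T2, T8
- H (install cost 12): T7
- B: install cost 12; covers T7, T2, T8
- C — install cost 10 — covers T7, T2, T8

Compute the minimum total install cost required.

The greedy cost-per-new-target heuristic would pick K and N for 13, but a cheaper cover exists.
C alone covers T7, T2, T8 — every target.
Total install cost: 10.
No cover costs less than 10.

10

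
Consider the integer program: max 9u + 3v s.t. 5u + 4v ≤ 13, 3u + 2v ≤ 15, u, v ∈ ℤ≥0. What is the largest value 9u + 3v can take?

18

The continuous relaxation peaks at (2.6, 0) with value 23.40; rounding to a feasible lattice point costs some objective.
(u,v)=(2,0): 5·2+4·0=10≤13, 3·2+2·0=6≤15, objective 18.
(u,v)=(1,1): 5·1+4·1=9≤13, 3·1+2·1=5≤15, objective 12.
(u,v)=(1,0): 5·1+4·0=5≤13, 3·1+2·0=3≤15, objective 9.
Maximum is 18 at (u,v)=(2,0).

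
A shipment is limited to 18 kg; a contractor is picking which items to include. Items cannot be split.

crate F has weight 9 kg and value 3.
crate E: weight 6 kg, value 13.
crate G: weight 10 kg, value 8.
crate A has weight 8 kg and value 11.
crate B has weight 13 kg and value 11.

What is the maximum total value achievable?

Take crate E and crate A: weight 6 + 8 = 14 ≤ 18, value 13 + 11 = 24.
No other feasible combination does better.

24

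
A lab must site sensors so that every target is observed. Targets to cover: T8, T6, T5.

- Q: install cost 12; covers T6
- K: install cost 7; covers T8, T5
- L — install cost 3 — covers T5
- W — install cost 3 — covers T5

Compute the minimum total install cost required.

19

This is a weighted set-cover instance.
The greedy cost-per-new-target heuristic would pick L, K, and Q for 22, but a cheaper cover exists.
Choose Q and K: together they cover T8, T6, T5 — every target.
Total install cost: 12 + 7 = 19.
No cover costs less than 19.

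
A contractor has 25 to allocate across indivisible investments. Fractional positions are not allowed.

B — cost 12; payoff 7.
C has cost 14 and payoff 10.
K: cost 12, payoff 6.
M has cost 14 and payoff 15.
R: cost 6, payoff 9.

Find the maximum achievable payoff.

24

Treat it as a binary knapsack problem.
Take M and R: cost 14 + 6 = 20 ≤ 25, payoff 15 + 9 = 24.
No other feasible combination does better.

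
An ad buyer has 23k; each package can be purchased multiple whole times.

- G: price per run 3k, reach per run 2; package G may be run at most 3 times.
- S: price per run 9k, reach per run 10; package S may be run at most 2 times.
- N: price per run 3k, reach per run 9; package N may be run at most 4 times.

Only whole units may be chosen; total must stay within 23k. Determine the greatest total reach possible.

Take 1×S and 4×N: price 21 ≤ 23, reach 1·10 + 4·9 = 46.
N has the best ratio (9/3) and is taken to its limit of 4; remaining capacity is filled optimally with the others.

46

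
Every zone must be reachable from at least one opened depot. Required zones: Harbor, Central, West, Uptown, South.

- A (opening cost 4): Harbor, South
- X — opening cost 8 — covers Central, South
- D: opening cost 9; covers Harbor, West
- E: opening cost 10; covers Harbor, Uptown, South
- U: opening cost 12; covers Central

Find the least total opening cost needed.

This is an integer covering problem.
Choose X, D, and E: together they cover Harbor, Central, West, Uptown, South — every zone.
Total opening cost: 8 + 9 + 10 = 27.

27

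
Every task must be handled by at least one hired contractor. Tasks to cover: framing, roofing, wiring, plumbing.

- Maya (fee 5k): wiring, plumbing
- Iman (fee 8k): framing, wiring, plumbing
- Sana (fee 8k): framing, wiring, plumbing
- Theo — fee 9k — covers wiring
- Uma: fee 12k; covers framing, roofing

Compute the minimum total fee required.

Choose Maya and Uma: together they cover framing, roofing, wiring, plumbing — every task.
Total fee: 5 + 12 = 17.

17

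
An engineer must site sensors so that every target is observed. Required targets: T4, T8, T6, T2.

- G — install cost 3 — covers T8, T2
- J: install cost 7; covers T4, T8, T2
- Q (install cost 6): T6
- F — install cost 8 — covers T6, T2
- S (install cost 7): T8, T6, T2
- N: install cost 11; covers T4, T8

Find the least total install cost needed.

13

The greedy cost-per-new-target heuristic would pick G, Q, and J for 16, but a cheaper cover exists.
Choose J and Q: together they cover T4, T8, T6, T2 — every target.
Total install cost: 7 + 6 = 13.
No cover costs less than 13.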